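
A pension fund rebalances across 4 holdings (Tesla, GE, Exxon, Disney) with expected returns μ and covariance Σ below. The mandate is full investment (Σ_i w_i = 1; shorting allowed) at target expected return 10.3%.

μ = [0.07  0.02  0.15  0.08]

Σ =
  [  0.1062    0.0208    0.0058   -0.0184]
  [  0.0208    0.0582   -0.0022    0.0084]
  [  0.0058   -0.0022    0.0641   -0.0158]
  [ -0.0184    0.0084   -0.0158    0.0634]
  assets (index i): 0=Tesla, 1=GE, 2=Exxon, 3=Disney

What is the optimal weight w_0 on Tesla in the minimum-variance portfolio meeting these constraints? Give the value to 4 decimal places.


p=Σ⁻¹μ = [0.9394  -0.2125  2.8053  2.2617]
q=Σ⁻¹𝟙 = [9.9693  11.1766  20.5825  22.3148]
a=μᵀp=0.663241  b=𝟙ᵀp=5.793942  c=𝟙ᵀq=64.043157  D=ac−b²=8.906267
λ₁=(c·0.103−b)/D = (64.043157·0.103−5.793942)/8.906267 = 0.090105
λ₂=(a−b·0.103)/D = (0.663241−5.793942·0.103)/8.906267 = 0.007463
w* = 0.090105·p + 0.007463·q:
  w_0 = 0.090105·0.9394 + 0.007463·9.9693 = 0.1590  (Tesla)
  w_1 = 0.090105·-0.2125 + 0.007463·11.1766 = 0.0643  (GE)
  w_2 = 0.090105·2.8053 + 0.007463·20.5825 = 0.4064  (Exxon)
  w_3 = 0.090105·2.2617 + 0.007463·22.3148 = 0.3703  (Disney)
Σw_i=1.0000  μᵀw=0.1030
σ²=wᵀΣw=λ₁·μ_p+λ₂ = 0.090105·0.103 + 0.007463 = 0.016744 ≈ 0.0167

0.1590


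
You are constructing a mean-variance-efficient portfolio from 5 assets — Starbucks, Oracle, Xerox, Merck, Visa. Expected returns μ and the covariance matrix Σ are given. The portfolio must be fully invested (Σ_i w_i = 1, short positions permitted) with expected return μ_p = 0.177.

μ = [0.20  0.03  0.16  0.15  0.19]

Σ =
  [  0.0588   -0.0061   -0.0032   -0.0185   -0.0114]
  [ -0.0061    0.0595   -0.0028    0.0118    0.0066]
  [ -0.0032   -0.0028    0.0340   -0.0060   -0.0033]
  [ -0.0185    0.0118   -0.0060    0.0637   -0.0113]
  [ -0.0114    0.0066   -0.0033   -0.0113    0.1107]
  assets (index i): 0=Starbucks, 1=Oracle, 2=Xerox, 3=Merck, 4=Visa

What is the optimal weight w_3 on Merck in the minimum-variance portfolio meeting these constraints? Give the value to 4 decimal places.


u=Σ⁻¹μ = [6.0033  0.0457  6.4973  5.2448  3.0609]
v=Σ⁻¹𝟙 = [32.9423  14.5545  40.3853  29.1657  15.7392]
a=μᵀu=3.609891  b=𝟙ᵀu=20.852044  c=𝟙ᵀv=132.786999  D=ac−b²=44.538839
λ₁=(c·0.177−b)/D = (132.786999·0.177−20.852044)/44.538839 = 0.059527
λ₂=(a−b·0.177)/D = (3.609891−20.852044·0.177)/44.538839 = -0.001817
w* = 0.059527·u + -0.001817·v:
  w_0 = 0.059527·6.0033 + -0.001817·32.9423 = 0.2975  (Starbucks)
  w_1 = 0.059527·0.0457 + -0.001817·14.5545 = -0.0237  (Oracle)
  w_2 = 0.059527·6.4973 + -0.001817·40.3853 = 0.3134  (Xerox)
  w_3 = 0.059527·5.2448 + -0.001817·29.1657 = 0.2592  (Merck)
  w_4 = 0.059527·3.0609 + -0.001817·15.7392 = 0.1536  (Visa)
Σw_i=1.0000  μᵀw=0.1770
σ²=wᵀΣw=λ₁·μ_p+λ₂ = 0.059527·0.177 + -0.001817 = 0.008719 ≈ 0.0087

0.2592


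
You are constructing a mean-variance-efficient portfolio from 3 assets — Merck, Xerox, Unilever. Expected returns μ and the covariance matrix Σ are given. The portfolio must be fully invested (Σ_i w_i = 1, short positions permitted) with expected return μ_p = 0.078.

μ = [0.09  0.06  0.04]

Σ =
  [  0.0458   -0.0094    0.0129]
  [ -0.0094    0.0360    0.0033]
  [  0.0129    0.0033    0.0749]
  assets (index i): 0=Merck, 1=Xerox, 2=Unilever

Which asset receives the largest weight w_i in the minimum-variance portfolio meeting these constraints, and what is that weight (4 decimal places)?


Merck (0.5692)

x=Σ⁻¹μ = [2.4335  2.3008  0.0136]
y=Σ⁻¹𝟙 = [26.7980  34.1120  7.2328]
a=μᵀx=0.357604  b=𝟙ᵀx=4.747857  c=𝟙ᵀy=68.142863  D=ac−b²=1.826036
λ₁=(c·0.078−b)/D = (68.142863·0.078−4.747857)/1.826036 = 0.310665
λ₂=(a−b·0.078)/D = (0.357604−4.747857·0.078)/1.826036 = -0.006971
w* = 0.310665·x + -0.006971·y:
  w_0 = 0.310665·2.4335 + -0.006971·26.7980 = 0.5692  (Merck)
  w_1 = 0.310665·2.3008 + -0.006971·34.1120 = 0.4770  (Xerox)
  w_2 = 0.310665·0.0136 + -0.006971·7.2328 = -0.0462  (Unilever)
Σw_i=1.0000  μᵀw=0.0780
σ²=wᵀΣw=λ₁·μ_p+λ₂ = 0.310665·0.078 + -0.006971 = 0.017261 ≈ 0.0173


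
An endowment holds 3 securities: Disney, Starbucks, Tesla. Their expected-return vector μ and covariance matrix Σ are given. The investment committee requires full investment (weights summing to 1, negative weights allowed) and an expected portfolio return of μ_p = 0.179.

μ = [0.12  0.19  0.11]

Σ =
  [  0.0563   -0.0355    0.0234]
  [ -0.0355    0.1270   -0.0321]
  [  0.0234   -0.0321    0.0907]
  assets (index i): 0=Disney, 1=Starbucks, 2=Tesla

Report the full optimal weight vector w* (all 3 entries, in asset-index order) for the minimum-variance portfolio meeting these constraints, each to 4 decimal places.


0.3072  0.8241  -0.1313

u=Σ⁻¹μ = [3.3178  2.7606  1.3338]
v=Σ⁻¹𝟙 = [24.1853  17.4006  10.9440]
a=μᵀu=1.069368  b=𝟙ᵀu=7.412203  c=𝟙ᵀv=52.529986  D=ac−b²=1.233141
λ₁=(c·0.179−b)/D = (52.529986·0.179−7.412203)/1.233141 = 1.614305
λ₂=(a−b·0.179)/D = (1.069368−7.412203·0.179)/1.233141 = -0.208748
w* = 1.614305·u + -0.208748·v:
  w_0 = 1.614305·3.3178 + -0.208748·24.1853 = 0.3072  (Disney)
  w_1 = 1.614305·2.7606 + -0.208748·17.4006 = 0.8241  (Starbucks)
  w_2 = 1.614305·1.3338 + -0.208748·10.9440 = -0.1313  (Tesla)
Σw_i=1.0000  μᵀw=0.1790
σ²=wᵀΣw=λ₁·μ_p+λ₂ = 1.614305·0.179 + -0.208748 = 0.080212 ≈ 0.0802


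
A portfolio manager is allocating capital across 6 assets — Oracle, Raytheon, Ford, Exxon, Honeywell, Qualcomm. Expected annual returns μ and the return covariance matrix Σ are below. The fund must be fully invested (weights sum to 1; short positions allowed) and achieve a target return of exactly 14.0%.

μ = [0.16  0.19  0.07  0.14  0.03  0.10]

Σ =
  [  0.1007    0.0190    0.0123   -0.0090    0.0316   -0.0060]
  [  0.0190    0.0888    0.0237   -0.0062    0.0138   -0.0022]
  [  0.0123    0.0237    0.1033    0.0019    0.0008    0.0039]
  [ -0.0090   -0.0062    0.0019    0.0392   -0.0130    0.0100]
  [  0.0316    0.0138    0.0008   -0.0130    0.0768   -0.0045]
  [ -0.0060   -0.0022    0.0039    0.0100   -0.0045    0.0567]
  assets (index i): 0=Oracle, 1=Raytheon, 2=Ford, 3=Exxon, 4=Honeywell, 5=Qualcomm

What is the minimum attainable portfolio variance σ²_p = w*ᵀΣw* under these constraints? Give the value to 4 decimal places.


0.0148

p=Σ⁻¹μ = [1.6066  2.1243  -0.1252  3.9759  0.1002  1.3314]
q=Σ⁻¹𝟙 = [6.5301  8.4591  5.7734  29.2537  14.5408  14.2535]
a=μᵀp=1.344690  b=𝟙ᵀp=9.013257  c=𝟙ᵀq=78.810504  D=ac−b²=24.736878
λ₁=(c·0.140−b)/D = (78.810504·0.140−9.013257)/24.736878 = 0.081668
λ₂=(a−b·0.140)/D = (1.344690−9.013257·0.140)/24.736878 = 0.003349
w* = 0.081668·p + 0.003349·q:
  w_0 = 0.081668·1.6066 + 0.003349·6.5301 = 0.1531  (Oracle)
  w_1 = 0.081668·2.1243 + 0.003349·8.4591 = 0.2018  (Raytheon)
  w_2 = 0.081668·-0.1252 + 0.003349·5.7734 = 0.0091  (Ford)
  w_3 = 0.081668·3.9759 + 0.003349·29.2537 = 0.4227  (Exxon)
  w_4 = 0.081668·0.1002 + 0.003349·14.5408 = 0.0569  (Honeywell)
  w_5 = 0.081668·1.3314 + 0.003349·14.2535 = 0.1565  (Qualcomm)
Σw_i=1.0000  μᵀw=0.1400
σ²=wᵀΣw=λ₁·μ_p+λ₂ = 0.081668·0.140 + 0.003349 = 0.014782 ≈ 0.0148


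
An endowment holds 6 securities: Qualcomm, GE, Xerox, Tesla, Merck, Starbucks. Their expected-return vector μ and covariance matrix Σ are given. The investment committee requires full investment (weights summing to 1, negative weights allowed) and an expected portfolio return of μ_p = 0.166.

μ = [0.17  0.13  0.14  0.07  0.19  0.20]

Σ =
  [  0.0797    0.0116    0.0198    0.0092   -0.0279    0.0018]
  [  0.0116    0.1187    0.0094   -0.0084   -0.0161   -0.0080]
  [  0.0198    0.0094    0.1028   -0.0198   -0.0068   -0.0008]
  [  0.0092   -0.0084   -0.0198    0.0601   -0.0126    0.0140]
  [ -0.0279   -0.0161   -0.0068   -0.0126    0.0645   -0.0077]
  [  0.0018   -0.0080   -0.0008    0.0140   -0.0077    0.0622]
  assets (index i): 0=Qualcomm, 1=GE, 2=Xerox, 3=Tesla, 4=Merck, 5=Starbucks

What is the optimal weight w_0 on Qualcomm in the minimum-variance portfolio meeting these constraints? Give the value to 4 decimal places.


0.1843

u=Σ⁻¹μ = [3.2714  1.8174  1.2970  1.6827  5.7217  3.7008]
v=Σ⁻¹𝟙 = [16.3182  13.1742  12.2081  23.2377  33.6340  16.3897]
a=μᵀu=2.919036  b=𝟙ᵀu=17.490915  c=𝟙ᵀv=114.961933  D=ac−b²=29.645921
λ₁=(c·0.166−b)/D = (114.961933·0.166−17.490915)/29.645921 = 0.053726
λ₂=(a−b·0.166)/D = (2.919036−17.490915·0.166)/29.645921 = 0.000524
w* = 0.053726·u + 0.000524·v:
  w_0 = 0.053726·3.2714 + 0.000524·16.3182 = 0.1843  (Qualcomm)
  w_1 = 0.053726·1.8174 + 0.000524·13.1742 = 0.1045  (GE)
  w_2 = 0.053726·1.2970 + 0.000524·12.2081 = 0.0761  (Xerox)
  w_3 = 0.053726·1.6827 + 0.000524·23.2377 = 0.1026  (Tesla)
  w_4 = 0.053726·5.7217 + 0.000524·33.6340 = 0.3250  (Merck)
  w_5 = 0.053726·3.7008 + 0.000524·16.3897 = 0.2074  (Starbucks)
Σw_i=1.0000  μᵀw=0.1660
σ²=wᵀΣw=λ₁·μ_p+λ₂ = 0.053726·0.166 + 0.000524 = 0.009443 ≈ 0.0094


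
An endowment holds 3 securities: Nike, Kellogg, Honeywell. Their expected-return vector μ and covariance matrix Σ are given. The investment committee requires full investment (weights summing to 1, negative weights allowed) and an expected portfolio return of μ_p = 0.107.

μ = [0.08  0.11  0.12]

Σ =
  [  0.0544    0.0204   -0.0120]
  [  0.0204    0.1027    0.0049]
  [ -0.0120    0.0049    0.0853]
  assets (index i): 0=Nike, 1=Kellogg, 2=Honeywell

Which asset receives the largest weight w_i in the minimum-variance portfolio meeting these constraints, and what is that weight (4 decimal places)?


x=Σ⁻¹μ = [1.5640  0.6847  1.5875]
y=Σ⁻¹𝟙 = [19.5702  5.1732  14.1793]
a=μᵀx=0.390934  b=𝟙ᵀx=3.836183  c=𝟙ᵀy=38.922690  D=ac−b²=0.499919
λ₁=(c·0.107−b)/D = (38.922690·0.107−3.836183)/0.499919 = 0.657195
λ₂=(a−b·0.107)/D = (0.390934−3.836183·0.107)/0.499919 = -0.039081
w* = 0.657195·x + -0.039081·y:
  w_0 = 0.657195·1.5640 + -0.039081·19.5702 = 0.2631  (Nike)
  w_1 = 0.657195·0.6847 + -0.039081·5.1732 = 0.2478  (Kellogg)
  w_2 = 0.657195·1.5875 + -0.039081·14.1793 = 0.4892  (Honeywell)
Σw_i=1.0000  μᵀw=0.1070
σ²=wᵀΣw=λ₁·μ_p+λ₂ = 0.657195·0.107 + -0.039081 = 0.031239 ≈ 0.0312

Honeywell (0.4892)


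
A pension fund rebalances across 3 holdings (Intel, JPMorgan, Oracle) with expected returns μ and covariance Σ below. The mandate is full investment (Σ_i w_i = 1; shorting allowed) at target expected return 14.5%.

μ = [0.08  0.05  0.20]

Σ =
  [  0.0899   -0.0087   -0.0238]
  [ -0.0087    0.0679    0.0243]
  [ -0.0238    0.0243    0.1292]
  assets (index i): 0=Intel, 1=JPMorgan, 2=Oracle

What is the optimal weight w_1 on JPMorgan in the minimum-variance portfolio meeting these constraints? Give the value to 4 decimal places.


p=Σ⁻¹μ = [1.3805  0.2876  1.7482]
q=Σ⁻¹𝟙 = [14.5289  13.7895  7.8228]
a=μᵀp=0.474463  b=𝟙ᵀp=3.416347  c=𝟙ᵀq=36.141229  D=ac−b²=5.476257
λ₁=(c·0.145−b)/D = (36.141229·0.145−3.416347)/5.476257 = 0.333098
λ₂=(a−b·0.145)/D = (0.474463−3.416347·0.145)/5.476257 = -0.003818
w* = 0.333098·p + -0.003818·q:
  w_0 = 0.333098·1.3805 + -0.003818·14.5289 = 0.4044  (Intel)
  w_1 = 0.333098·0.2876 + -0.003818·13.7895 = 0.0432  (JPMorgan)
  w_2 = 0.333098·1.7482 + -0.003818·7.8228 = 0.5525  (Oracle)
Σw_i=1.0000  μᵀw=0.1450
σ²=wᵀΣw=λ₁·μ_p+λ₂ = 0.333098·0.145 + -0.003818 = 0.044481 ≈ 0.0445

0.0432


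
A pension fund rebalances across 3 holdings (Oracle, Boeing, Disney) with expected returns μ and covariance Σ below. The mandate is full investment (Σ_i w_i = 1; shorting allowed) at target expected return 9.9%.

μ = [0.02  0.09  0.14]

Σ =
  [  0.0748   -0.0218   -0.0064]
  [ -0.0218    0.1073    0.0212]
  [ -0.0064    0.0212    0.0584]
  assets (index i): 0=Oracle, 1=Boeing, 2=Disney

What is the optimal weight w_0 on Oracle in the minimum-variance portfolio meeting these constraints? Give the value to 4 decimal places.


0.2665

x=Σ⁻¹μ = [0.6118  0.5130  2.2781]
y=Σ⁻¹𝟙 = [17.5579  9.8285  15.4796]
a=μᵀx=0.377336  b=𝟙ᵀx=3.402860  c=𝟙ᵀy=42.865929  D=ac−b²=4.595406
λ₁=(c·0.099−b)/D = (42.865929·0.099−3.402860)/4.595406 = 0.182980
λ₂=(a−b·0.099)/D = (0.377336−3.402860·0.099)/4.595406 = 0.008803
w* = 0.182980·x + 0.008803·y:
  w_0 = 0.182980·0.6118 + 0.008803·17.5579 = 0.2665  (Oracle)
  w_1 = 0.182980·0.5130 + 0.008803·9.8285 = 0.1804  (Boeing)
  w_2 = 0.182980·2.2781 + 0.008803·15.4796 = 0.5531  (Disney)
Σw_i=1.0000  μᵀw=0.0990
σ²=wᵀΣw=λ₁·μ_p+λ₂ = 0.182980·0.099 + 0.008803 = 0.026918 ≈ 0.0269


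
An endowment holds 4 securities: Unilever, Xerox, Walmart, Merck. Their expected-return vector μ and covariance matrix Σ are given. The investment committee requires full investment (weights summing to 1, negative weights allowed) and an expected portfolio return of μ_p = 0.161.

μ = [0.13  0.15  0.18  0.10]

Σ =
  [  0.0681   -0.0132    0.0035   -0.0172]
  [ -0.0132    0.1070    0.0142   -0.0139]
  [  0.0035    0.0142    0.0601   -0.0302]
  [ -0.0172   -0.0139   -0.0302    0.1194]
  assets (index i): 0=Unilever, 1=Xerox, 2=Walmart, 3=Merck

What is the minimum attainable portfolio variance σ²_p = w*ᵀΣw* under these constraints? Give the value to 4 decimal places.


0.0259

p=Σ⁻¹μ = [2.6046  1.5404  3.6417  2.3132]
q=Σ⁻¹𝟙 = [20.3372  11.3065  21.9099  18.1628]
a=μᵀp=1.456482  b=𝟙ᵀp=10.099863  c=𝟙ᵀq=71.716330  D=ac−b²=2.446276
λ₁=(c·0.161−b)/D = (71.716330·0.161−10.099863)/2.446276 = 0.591293
λ₂=(a−b·0.161)/D = (1.456482−10.099863·0.161)/2.446276 = -0.069328
w* = 0.591293·p + -0.069328·q:
  w_0 = 0.591293·2.6046 + -0.069328·20.3372 = 0.1301  (Unilever)
  w_1 = 0.591293·1.5404 + -0.069328·11.3065 = 0.1270  (Xerox)
  w_2 = 0.591293·3.6417 + -0.069328·21.9099 = 0.6343  (Walmart)
  w_3 = 0.591293·2.3132 + -0.069328·18.1628 = 0.1086  (Merck)
Σw_i=1.0000  μᵀw=0.1610
σ²=wᵀΣw=λ₁·μ_p+λ₂ = 0.591293·0.161 + -0.069328 = 0.025870 ≈ 0.0259


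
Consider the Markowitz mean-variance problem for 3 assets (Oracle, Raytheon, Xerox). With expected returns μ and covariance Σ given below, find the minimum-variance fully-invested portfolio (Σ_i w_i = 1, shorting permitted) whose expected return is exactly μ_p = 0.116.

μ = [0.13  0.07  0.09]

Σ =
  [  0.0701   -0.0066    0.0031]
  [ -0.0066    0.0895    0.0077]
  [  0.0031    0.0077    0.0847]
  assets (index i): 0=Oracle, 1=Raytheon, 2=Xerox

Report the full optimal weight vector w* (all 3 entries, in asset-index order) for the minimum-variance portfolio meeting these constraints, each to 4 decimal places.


0.6989  0.0979  0.2032

x=Σ⁻¹μ = [1.8933  0.8429  0.9167]
y=Σ⁻¹𝟙 = [14.8856  11.3911  10.2260]
a=μᵀx=0.387631  b=𝟙ᵀx=3.652847  c=𝟙ᵀy=36.502726  D=ac−b²=0.806306
λ₁=(c·0.116−b)/D = (36.502726·0.116−3.652847)/0.806306 = 0.721152
λ₂=(a−b·0.116)/D = (0.387631−3.652847·0.116)/0.806306 = -0.044771
w* = 0.721152·x + -0.044771·y:
  w_0 = 0.721152·1.8933 + -0.044771·14.8856 = 0.6989  (Oracle)
  w_1 = 0.721152·0.8429 + -0.044771·11.3911 = 0.0979  (Raytheon)
  w_2 = 0.721152·0.9167 + -0.044771·10.2260 = 0.2032  (Xerox)
Σw_i=1.0000  μᵀw=0.1160
σ²=wᵀΣw=λ₁·μ_p+λ₂ = 0.721152·0.116 + -0.044771 = 0.038883 ≈ 0.0389


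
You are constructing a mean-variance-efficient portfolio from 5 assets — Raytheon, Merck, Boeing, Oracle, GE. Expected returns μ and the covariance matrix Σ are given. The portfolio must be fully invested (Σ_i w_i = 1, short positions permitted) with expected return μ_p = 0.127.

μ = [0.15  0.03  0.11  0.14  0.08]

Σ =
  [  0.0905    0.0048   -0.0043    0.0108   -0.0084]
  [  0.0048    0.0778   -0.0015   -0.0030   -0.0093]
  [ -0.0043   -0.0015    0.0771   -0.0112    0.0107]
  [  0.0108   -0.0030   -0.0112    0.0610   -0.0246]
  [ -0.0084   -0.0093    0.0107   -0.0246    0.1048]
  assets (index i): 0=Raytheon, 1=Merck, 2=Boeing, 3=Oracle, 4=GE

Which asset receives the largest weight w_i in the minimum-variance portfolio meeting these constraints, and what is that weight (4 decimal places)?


x=Σ⁻¹μ = [1.4886  0.6161  1.7512  2.9705  1.4558]
y=Σ⁻¹𝟙 = [9.4855  15.4145  15.1752  24.6758  15.9130]
a=μᵀx=0.966737  b=𝟙ᵀx=8.282179  c=𝟙ᵀy=80.663998  D=ac−b²=9.386358
λ₁=(c·0.127−b)/D = (80.663998·0.127−8.282179)/9.386358 = 0.209043
λ₂=(a−b·0.127)/D = (0.966737−8.282179·0.127)/9.386358 = -0.009066
w* = 0.209043·x + -0.009066·y:
  w_0 = 0.209043·1.4886 + -0.009066·9.4855 = 0.2252  (Raytheon)
  w_1 = 0.209043·0.6161 + -0.009066·15.4145 = -0.0110  (Merck)
  w_2 = 0.209043·1.7512 + -0.009066·15.1752 = 0.2285  (Boeing)
  w_3 = 0.209043·2.9705 + -0.009066·24.6758 = 0.3972  (Oracle)
  w_4 = 0.209043·1.4558 + -0.009066·15.9130 = 0.1601  (GE)
Σw_i=1.0000  μᵀw=0.1270
σ²=wᵀΣw=λ₁·μ_p+λ₂ = 0.209043·0.127 + -0.009066 = 0.017482 ≈ 0.0175

Oracle (0.3972)


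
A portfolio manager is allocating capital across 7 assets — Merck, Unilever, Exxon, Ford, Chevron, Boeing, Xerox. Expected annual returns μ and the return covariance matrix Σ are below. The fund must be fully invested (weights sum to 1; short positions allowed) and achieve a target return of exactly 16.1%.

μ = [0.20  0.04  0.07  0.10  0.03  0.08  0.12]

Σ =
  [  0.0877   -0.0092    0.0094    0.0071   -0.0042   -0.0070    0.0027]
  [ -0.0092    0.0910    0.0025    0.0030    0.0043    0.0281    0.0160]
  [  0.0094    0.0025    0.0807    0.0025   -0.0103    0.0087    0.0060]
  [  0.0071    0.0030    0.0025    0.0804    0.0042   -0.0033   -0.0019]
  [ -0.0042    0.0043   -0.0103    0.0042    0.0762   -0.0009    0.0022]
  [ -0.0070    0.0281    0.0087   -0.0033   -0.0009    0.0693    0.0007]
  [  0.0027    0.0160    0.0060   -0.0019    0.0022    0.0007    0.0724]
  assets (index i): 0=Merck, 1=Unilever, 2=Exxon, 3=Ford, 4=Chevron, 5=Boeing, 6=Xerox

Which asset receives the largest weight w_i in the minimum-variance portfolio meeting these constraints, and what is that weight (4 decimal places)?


x=Σ⁻¹μ = [2.2269  -0.1214  0.3685  1.1106  0.4834  1.4256  1.5714]
y=Σ⁻¹𝟙 = [11.2932  4.8646  10.1538  11.0036  14.0662  12.9169  11.2109]
a=μᵀx=0.894496  b=𝟙ᵀx=7.064993  c=𝟙ᵀy=75.509197  D=ac−b²=17.628582
λ₁=(c·0.161−b)/D = (75.509197·0.161−7.064993)/17.628582 = 0.288848
λ₂=(a−b·0.161)/D = (0.894496−7.064993·0.161)/17.628582 = -0.013783
w* = 0.288848·x + -0.013783·y:
  w_0 = 0.288848·2.2269 + -0.013783·11.2932 = 0.4876  (Merck)
  w_1 = 0.288848·-0.1214 + -0.013783·4.8646 = -0.1021  (Unilever)
  w_2 = 0.288848·0.3685 + -0.013783·10.1538 = -0.0335  (Exxon)
  w_3 = 0.288848·1.1106 + -0.013783·11.0036 = 0.1691  (Ford)
  w_4 = 0.288848·0.4834 + -0.013783·14.0662 = -0.0542  (Chevron)
  w_5 = 0.288848·1.4256 + -0.013783·12.9169 = 0.2337  (Boeing)
  w_6 = 0.288848·1.5714 + -0.013783·11.2109 = 0.2994  (Xerox)
Σw_i=1.0000  μᵀw=0.1610
σ²=wᵀΣw=λ₁·μ_p+λ₂ = 0.288848·0.161 + -0.013783 = 0.032722 ≈ 0.0327

Merck (0.4876)


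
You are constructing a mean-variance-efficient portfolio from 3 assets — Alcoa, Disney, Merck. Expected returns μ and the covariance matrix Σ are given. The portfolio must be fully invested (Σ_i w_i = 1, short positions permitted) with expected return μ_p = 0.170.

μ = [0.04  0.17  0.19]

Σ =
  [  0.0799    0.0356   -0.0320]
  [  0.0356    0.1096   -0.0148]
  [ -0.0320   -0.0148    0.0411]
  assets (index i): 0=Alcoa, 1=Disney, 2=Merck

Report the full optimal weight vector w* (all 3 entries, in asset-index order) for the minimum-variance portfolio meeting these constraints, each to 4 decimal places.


0.1041  0.2189  0.6770

g=Σ⁻¹μ = [2.6885  1.6657  7.3159]
h=Σ⁻¹𝟙 = [29.6310  6.2019  49.6346]
a=μᵀg=1.780740  b=𝟙ᵀg=11.670130  c=𝟙ᵀh=85.467484  D=ac−b²=16.003392
λ₁=(c·0.170−b)/D = (85.467484·0.170−11.670130)/16.003392 = 0.178671
λ₂=(a−b·0.170)/D = (1.780740−11.670130·0.170)/16.003392 = -0.012696
w* = 0.178671·g + -0.012696·h:
  w_0 = 0.178671·2.6885 + -0.012696·29.6310 = 0.1041  (Alcoa)
  w_1 = 0.178671·1.6657 + -0.012696·6.2019 = 0.2189  (Disney)
  w_2 = 0.178671·7.3159 + -0.012696·49.6346 = 0.6770  (Merck)
Σw_i=1.0000  μᵀw=0.1700
σ²=wᵀΣw=λ₁·μ_p+λ₂ = 0.178671·0.170 + -0.012696 = 0.017678 ≈ 0.0177


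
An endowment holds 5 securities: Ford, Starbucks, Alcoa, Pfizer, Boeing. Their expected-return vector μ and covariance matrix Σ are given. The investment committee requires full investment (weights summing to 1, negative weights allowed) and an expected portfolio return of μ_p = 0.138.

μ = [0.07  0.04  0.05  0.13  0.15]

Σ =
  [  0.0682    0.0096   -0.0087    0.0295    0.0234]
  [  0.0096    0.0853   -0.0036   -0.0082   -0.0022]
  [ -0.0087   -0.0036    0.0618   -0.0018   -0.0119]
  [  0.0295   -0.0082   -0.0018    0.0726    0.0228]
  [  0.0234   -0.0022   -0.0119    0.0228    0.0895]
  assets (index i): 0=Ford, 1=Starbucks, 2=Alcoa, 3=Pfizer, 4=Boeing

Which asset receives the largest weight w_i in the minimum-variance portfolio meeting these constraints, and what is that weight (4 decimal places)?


p=Σ⁻¹μ = [-0.0665  0.7044  1.1711  1.4567  1.4953]
q=Σ⁻¹𝟙 = [8.0413  12.8256  20.1971  9.4185  9.6721]
a=μᵀp=0.495739  b=𝟙ᵀp=4.760992  c=𝟙ᵀq=60.154632  D=ac−b²=7.153926
λ₁=(c·0.138−b)/D = (60.154632·0.138−4.760992)/7.153926 = 0.494882
λ₂=(a−b·0.138)/D = (0.495739−4.760992·0.138)/7.153926 = -0.022544
w* = 0.494882·p + -0.022544·q:
  w_0 = 0.494882·-0.0665 + -0.022544·8.0413 = -0.2142  (Ford)
  w_1 = 0.494882·0.7044 + -0.022544·12.8256 = 0.0595  (Starbucks)
  w_2 = 0.494882·1.1711 + -0.022544·20.1971 = 0.1242  (Alcoa)
  w_3 = 0.494882·1.4567 + -0.022544·9.4185 = 0.5085  (Pfizer)
  w_4 = 0.494882·1.4953 + -0.022544·9.6721 = 0.5220  (Boeing)
Σw_i=1.0000  μᵀw=0.1380
σ²=wᵀΣw=λ₁·μ_p+λ₂ = 0.494882·0.138 + -0.022544 = 0.045750 ≈ 0.0457

Boeing (0.5220)


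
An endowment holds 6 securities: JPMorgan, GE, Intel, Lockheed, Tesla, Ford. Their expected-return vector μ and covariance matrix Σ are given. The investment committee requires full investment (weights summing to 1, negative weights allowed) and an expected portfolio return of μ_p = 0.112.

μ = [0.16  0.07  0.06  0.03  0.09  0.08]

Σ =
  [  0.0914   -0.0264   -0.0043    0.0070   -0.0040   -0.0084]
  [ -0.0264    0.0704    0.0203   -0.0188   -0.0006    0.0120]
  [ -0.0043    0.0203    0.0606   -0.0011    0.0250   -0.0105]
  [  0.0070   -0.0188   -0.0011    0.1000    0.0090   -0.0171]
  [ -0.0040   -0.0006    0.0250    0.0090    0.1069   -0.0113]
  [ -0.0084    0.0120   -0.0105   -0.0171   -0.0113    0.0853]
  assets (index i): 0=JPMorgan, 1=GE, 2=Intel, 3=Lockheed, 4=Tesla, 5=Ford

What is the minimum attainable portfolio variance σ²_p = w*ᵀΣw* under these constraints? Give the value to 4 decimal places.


0.0184

p=Σ⁻¹μ = [2.3745  1.7185  0.4255  0.5877  0.9206  1.2221]
q=Σ⁻¹𝟙 = [17.6101  18.7408  11.2439  14.4596  7.9801  16.1610]
a=μᵀp=0.724007  b=𝟙ᵀp=7.248970  c=𝟙ᵀq=86.195337  D=ac−b²=9.858491
λ₁=(c·0.112−b)/D = (86.195337·0.112−7.248970)/9.858491 = 0.243943
λ₂=(a−b·0.112)/D = (0.724007−7.248970·0.112)/9.858491 = -0.008914
w* = 0.243943·p + -0.008914·q:
  w_0 = 0.243943·2.3745 + -0.008914·17.6101 = 0.4223  (JPMorgan)
  w_1 = 0.243943·1.7185 + -0.008914·18.7408 = 0.2522  (GE)
  w_2 = 0.243943·0.4255 + -0.008914·11.2439 = 0.0036  (Intel)
  w_3 = 0.243943·0.5877 + -0.008914·14.4596 = 0.0145  (Lockheed)
  w_4 = 0.243943·0.9206 + -0.008914·7.9801 = 0.1534  (Tesla)
  w_5 = 0.243943·1.2221 + -0.008914·16.1610 = 0.1541  (Ford)
Σw_i=1.0000  μᵀw=0.1120
σ²=wᵀΣw=λ₁·μ_p+λ₂ = 0.243943·0.112 + -0.008914 = 0.018408 ≈ 0.0184


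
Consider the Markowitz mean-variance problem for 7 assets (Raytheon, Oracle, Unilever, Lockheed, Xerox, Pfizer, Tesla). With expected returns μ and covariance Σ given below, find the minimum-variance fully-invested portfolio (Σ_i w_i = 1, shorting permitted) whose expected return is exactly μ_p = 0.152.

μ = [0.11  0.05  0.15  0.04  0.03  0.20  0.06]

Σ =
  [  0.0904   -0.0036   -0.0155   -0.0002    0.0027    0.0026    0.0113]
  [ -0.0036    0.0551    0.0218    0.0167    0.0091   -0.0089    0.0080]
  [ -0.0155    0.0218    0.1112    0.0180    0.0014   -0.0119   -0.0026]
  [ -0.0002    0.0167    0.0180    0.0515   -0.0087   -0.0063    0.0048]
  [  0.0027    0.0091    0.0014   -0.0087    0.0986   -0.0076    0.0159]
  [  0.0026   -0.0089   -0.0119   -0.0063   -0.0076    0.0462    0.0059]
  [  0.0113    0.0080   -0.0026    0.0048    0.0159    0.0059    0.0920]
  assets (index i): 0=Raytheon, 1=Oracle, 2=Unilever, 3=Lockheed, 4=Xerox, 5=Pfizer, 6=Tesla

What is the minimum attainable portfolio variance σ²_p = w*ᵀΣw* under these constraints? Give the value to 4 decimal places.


x=Σ⁻¹μ = [1.3990  0.8120  1.8206  0.6040  0.6083  5.0580  0.0002]
y=Σ⁻¹𝟙 = [11.3589  12.4705  8.3497  17.7394  11.7866  29.4345  3.7758]
a=μᵀx=1.521605  b=𝟙ᵀx=10.302074  c=𝟙ᵀy=94.915310  D=ac−b²=38.290874
λ₁=(c·0.152−b)/D = (94.915310·0.152−10.302074)/38.290874 = 0.107729
λ₂=(a−b·0.152)/D = (1.521605−10.302074·0.152)/38.290874 = -0.001157
w* = 0.107729·x + -0.001157·y:
  w_0 = 0.107729·1.3990 + -0.001157·11.3589 = 0.1376  (Raytheon)
  w_1 = 0.107729·0.8120 + -0.001157·12.4705 = 0.0730  (Oracle)
  w_2 = 0.107729·1.8206 + -0.001157·8.3497 = 0.1865  (Unilever)
  w_3 = 0.107729·0.6040 + -0.001157·17.7394 = 0.0445  (Lockheed)
  w_4 = 0.107729·0.6083 + -0.001157·11.7866 = 0.0519  (Xerox)
  w_5 = 0.107729·5.0580 + -0.001157·29.4345 = 0.5108  (Pfizer)
  w_6 = 0.107729·0.0002 + -0.001157·3.7758 = -0.0044  (Tesla)
Σw_i=1.0000  μᵀw=0.1520
σ²=wᵀΣw=λ₁·μ_p+λ₂ = 0.107729·0.152 + -0.001157 = 0.015218 ≈ 0.0152

0.0152


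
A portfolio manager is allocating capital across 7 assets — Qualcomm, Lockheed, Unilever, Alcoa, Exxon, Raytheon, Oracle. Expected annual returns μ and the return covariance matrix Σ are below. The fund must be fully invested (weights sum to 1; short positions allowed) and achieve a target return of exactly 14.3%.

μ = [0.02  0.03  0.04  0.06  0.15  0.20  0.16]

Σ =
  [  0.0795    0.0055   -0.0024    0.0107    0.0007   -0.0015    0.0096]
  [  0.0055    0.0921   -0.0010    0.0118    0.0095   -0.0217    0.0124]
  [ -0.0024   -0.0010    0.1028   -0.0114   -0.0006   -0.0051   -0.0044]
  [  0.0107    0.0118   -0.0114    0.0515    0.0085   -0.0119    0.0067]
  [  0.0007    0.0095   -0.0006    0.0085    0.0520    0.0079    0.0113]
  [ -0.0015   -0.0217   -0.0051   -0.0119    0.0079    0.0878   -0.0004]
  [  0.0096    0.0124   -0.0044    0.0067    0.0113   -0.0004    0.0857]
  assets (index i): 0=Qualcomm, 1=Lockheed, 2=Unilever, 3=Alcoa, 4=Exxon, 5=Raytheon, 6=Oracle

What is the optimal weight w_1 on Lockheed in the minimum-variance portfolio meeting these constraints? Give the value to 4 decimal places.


g=Σ⁻¹μ = [-0.0808  0.3365  0.7317  1.3095  1.9215  2.4137  1.5204]
h=Σ⁻¹𝟙 = [9.0456  9.8452  13.3737  19.4397  10.2317  16.5008  7.1256]
a=μᵀg=1.130560  b=𝟙ᵀg=8.152603  c=𝟙ᵀh=85.562282  D=ac−b²=30.268330
λ₁=(c·0.143−b)/D = (85.562282·0.143−8.152603)/30.268330 = 0.134887
λ₂=(a−b·0.143)/D = (1.130560−8.152603·0.143)/30.268330 = -0.001165
w* = 0.134887·g + -0.001165·h:
  w_0 = 0.134887·-0.0808 + -0.001165·9.0456 = -0.0214  (Qualcomm)
  w_1 = 0.134887·0.3365 + -0.001165·9.8452 = 0.0339  (Lockheed)
  w_2 = 0.134887·0.7317 + -0.001165·13.3737 = 0.0831  (Unilever)
  w_3 = 0.134887·1.3095 + -0.001165·19.4397 = 0.1540  (Alcoa)
  w_4 = 0.134887·1.9215 + -0.001165·10.2317 = 0.2473  (Exxon)
  w_5 = 0.134887·2.4137 + -0.001165·16.5008 = 0.3064  (Raytheon)
  w_6 = 0.134887·1.5204 + -0.001165·7.1256 = 0.1968  (Oracle)
Σw_i=1.0000  μᵀw=0.1430
σ²=wᵀΣw=λ₁·μ_p+λ₂ = 0.134887·0.143 + -0.001165 = 0.018124 ≈ 0.0181

0.0339


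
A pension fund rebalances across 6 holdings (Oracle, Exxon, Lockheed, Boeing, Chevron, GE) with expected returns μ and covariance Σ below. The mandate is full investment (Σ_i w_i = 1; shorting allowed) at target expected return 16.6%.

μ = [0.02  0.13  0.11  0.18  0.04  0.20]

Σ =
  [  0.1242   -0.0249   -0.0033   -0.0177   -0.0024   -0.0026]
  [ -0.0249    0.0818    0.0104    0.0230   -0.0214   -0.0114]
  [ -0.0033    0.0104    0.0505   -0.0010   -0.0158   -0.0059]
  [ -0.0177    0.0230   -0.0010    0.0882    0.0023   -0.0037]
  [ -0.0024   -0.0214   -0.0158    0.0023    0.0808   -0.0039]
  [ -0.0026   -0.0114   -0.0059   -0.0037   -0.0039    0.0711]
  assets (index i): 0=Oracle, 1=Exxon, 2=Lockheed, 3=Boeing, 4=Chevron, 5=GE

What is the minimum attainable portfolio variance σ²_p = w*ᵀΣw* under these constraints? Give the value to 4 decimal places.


g=Σ⁻¹μ = [1.0038  1.9586  2.8344  1.8695  1.7179  3.5904]
h=Σ⁻¹𝟙 = [15.0981  20.0320  26.9820  9.7380  24.1863  21.9011]
a=μᵀg=1.709786  b=𝟙ᵀg=12.974652  c=𝟙ᵀh=117.937502  D=ac−b²=33.306304
λ₁=(c·0.166−b)/D = (117.937502·0.166−12.974652)/33.306304 = 0.198250
λ₂=(a−b·0.166)/D = (1.709786−12.974652·0.166)/33.306304 = -0.013331
w* = 0.198250·g + -0.013331·h:
  w_0 = 0.198250·1.0038 + -0.013331·15.0981 = -0.0023  (Oracle)
  w_1 = 0.198250·1.9586 + -0.013331·20.0320 = 0.1212  (Exxon)
  w_2 = 0.198250·2.8344 + -0.013331·26.9820 = 0.2022  (Lockheed)
  w_3 = 0.198250·1.8695 + -0.013331·9.7380 = 0.2408  (Boeing)
  w_4 = 0.198250·1.7179 + -0.013331·24.1863 = 0.0182  (Chevron)
  w_5 = 0.198250·3.5904 + -0.013331·21.9011 = 0.4198  (GE)
Σw_i=1.0000  μᵀw=0.1660
σ²=wᵀΣw=λ₁·μ_p+λ₂ = 0.198250·0.166 + -0.013331 = 0.019578 ≈ 0.0196

0.0196


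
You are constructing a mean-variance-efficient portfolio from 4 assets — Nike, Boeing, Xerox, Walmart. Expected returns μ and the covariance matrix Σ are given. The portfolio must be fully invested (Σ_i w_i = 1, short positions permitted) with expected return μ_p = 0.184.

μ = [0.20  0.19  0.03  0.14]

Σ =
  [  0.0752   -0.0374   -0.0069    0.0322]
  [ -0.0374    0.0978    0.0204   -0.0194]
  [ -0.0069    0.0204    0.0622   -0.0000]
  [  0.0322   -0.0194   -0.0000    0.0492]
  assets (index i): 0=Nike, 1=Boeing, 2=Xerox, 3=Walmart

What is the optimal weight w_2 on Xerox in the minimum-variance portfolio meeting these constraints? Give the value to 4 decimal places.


g=Σ⁻¹μ = [3.6974  3.8142  -0.3585  1.9297]
h=Σ⁻¹𝟙 = [15.7029  16.9988  12.2440  16.7509]
a=μᵀg=1.723578  b=𝟙ᵀg=9.082787  c=𝟙ᵀh=61.696509  D=ac−b²=23.841719
λ₁=(c·0.184−b)/D = (61.696509·0.184−9.082787)/23.841719 = 0.095185
λ₂=(a−b·0.184)/D = (1.723578−9.082787·0.184)/23.841719 = 0.002196
w* = 0.095185·g + 0.002196·h:
  w_0 = 0.095185·3.6974 + 0.002196·15.7029 = 0.3864  (Nike)
  w_1 = 0.095185·3.8142 + 0.002196·16.9988 = 0.4004  (Boeing)
  w_2 = 0.095185·-0.3585 + 0.002196·12.2440 = -0.0072  (Xerox)
  w_3 = 0.095185·1.9297 + 0.002196·16.7509 = 0.2205  (Walmart)
Σw_i=1.0000  μᵀw=0.1840
σ²=wᵀΣw=λ₁·μ_p+λ₂ = 0.095185·0.184 + 0.002196 = 0.019710 ≈ 0.0197

-0.0072


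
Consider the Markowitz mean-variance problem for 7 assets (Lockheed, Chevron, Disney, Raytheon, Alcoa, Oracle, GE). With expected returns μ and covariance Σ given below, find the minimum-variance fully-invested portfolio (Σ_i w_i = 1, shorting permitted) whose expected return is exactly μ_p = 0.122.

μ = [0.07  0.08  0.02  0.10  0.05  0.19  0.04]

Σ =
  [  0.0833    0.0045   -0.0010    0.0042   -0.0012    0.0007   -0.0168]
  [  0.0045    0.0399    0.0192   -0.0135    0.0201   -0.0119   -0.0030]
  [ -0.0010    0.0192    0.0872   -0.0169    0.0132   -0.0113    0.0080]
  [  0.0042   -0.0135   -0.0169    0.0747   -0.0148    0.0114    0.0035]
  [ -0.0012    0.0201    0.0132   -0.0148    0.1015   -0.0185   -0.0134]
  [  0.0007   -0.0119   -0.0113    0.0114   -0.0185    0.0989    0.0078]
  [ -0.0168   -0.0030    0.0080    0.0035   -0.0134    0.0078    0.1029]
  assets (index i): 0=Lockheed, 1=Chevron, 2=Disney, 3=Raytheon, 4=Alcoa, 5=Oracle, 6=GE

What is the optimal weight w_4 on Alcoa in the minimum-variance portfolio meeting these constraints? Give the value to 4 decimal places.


g=Σ⁻¹μ = [0.6894  2.7939  0.0766  1.5953  0.6217  2.1589  0.4398]
h=Σ⁻¹𝟙 = [12.1560  25.3136  8.7166  18.8094  10.4715  12.9502  11.5054]
a=μᵀg=0.891701  b=𝟙ᵀg=8.375611  c=𝟙ᵀh=99.922694  D=ac−b²=18.950288
λ₁=(c·0.122−b)/D = (99.922694·0.122−8.375611)/18.950288 = 0.201314
λ₂=(a−b·0.122)/D = (0.891701−8.375611·0.122)/18.950288 = -0.006867
w* = 0.201314·g + -0.006867·h:
  w_0 = 0.201314·0.6894 + -0.006867·12.1560 = 0.0553  (Lockheed)
  w_1 = 0.201314·2.7939 + -0.006867·25.3136 = 0.3886  (Chevron)
  w_2 = 0.201314·0.0766 + -0.006867·8.7166 = -0.0444  (Disney)
  w_3 = 0.201314·1.5953 + -0.006867·18.8094 = 0.1920  (Raytheon)
  w_4 = 0.201314·0.6217 + -0.006867·10.4715 = 0.0533  (Alcoa)
  w_5 = 0.201314·2.1589 + -0.006867·12.9502 = 0.3457  (Oracle)
  w_6 = 0.201314·0.4398 + -0.006867·11.5054 = 0.0095  (GE)
Σw_i=1.0000  μᵀw=0.1220
σ²=wᵀΣw=λ₁·μ_p+λ₂ = 0.201314·0.122 + -0.006867 = 0.017694 ≈ 0.0177

0.0533


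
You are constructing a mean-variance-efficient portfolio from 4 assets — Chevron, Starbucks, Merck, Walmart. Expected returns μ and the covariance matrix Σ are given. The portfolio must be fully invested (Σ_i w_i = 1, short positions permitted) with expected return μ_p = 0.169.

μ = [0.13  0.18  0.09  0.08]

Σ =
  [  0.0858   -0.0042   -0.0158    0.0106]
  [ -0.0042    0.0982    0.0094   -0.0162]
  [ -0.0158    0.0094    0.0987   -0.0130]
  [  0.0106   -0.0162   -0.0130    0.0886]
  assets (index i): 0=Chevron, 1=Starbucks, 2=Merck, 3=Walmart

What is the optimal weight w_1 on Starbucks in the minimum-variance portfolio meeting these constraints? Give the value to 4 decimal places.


g=Σ⁻¹μ = [1.6723  1.9983  1.1522  1.2373]
h=Σ⁻¹𝟙 = [12.9020  11.7757  12.8916  13.7878]
a=μᵀg=0.779783  b=𝟙ᵀg=6.060148  c=𝟙ᵀh=51.357054  D=ac−b²=3.321950
λ₁=(c·0.169−b)/D = (51.357054·0.169−6.060148)/3.321950 = 0.788451
λ₂=(a−b·0.169)/D = (0.779783−6.060148·0.169)/3.321950 = -0.073566
w* = 0.788451·g + -0.073566·h:
  w_0 = 0.788451·1.6723 + -0.073566·12.9020 = 0.3694  (Chevron)
  w_1 = 0.788451·1.9983 + -0.073566·11.7757 = 0.7093  (Starbucks)
  w_2 = 0.788451·1.1522 + -0.073566·12.8916 = -0.0399  (Merck)
  w_3 = 0.788451·1.2373 + -0.073566·13.7878 = -0.0388  (Walmart)
Σw_i=1.0000  μᵀw=0.1690
σ²=wᵀΣw=λ₁·μ_p+λ₂ = 0.788451·0.169 + -0.073566 = 0.059682 ≈ 0.0597

0.7093


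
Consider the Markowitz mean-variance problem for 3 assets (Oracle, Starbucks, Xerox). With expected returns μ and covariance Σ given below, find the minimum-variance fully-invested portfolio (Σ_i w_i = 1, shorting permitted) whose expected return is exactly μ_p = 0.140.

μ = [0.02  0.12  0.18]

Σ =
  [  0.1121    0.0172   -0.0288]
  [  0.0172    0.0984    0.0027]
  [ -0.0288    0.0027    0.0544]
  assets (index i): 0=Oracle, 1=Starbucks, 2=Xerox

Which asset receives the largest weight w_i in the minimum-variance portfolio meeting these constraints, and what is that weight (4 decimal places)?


g=Σ⁻¹μ = [1.0098  0.9388  3.7968]
h=Σ⁻¹𝟙 = [14.4580  6.9304  25.6926]
a=μᵀg=0.816286  b=𝟙ᵀg=5.745483  c=𝟙ᵀh=47.081061  D=ac−b²=5.421036
λ₁=(c·0.140−b)/D = (47.081061·0.140−5.745483)/5.421036 = 0.156034
λ₂=(a−b·0.140)/D = (0.816286−5.745483·0.140)/5.421036 = 0.002199
w* = 0.156034·g + 0.002199·h:
  w_0 = 0.156034·1.0098 + 0.002199·14.4580 = 0.1894  (Oracle)
  w_1 = 0.156034·0.9388 + 0.002199·6.9304 = 0.1617  (Starbucks)
  w_2 = 0.156034·3.7968 + 0.002199·25.6926 = 0.6489  (Xerox)
Σw_i=1.0000  μᵀw=0.1400
σ²=wᵀΣw=λ₁·μ_p+λ₂ = 0.156034·0.140 + 0.002199 = 0.024043 ≈ 0.0240

Xerox (0.6489)


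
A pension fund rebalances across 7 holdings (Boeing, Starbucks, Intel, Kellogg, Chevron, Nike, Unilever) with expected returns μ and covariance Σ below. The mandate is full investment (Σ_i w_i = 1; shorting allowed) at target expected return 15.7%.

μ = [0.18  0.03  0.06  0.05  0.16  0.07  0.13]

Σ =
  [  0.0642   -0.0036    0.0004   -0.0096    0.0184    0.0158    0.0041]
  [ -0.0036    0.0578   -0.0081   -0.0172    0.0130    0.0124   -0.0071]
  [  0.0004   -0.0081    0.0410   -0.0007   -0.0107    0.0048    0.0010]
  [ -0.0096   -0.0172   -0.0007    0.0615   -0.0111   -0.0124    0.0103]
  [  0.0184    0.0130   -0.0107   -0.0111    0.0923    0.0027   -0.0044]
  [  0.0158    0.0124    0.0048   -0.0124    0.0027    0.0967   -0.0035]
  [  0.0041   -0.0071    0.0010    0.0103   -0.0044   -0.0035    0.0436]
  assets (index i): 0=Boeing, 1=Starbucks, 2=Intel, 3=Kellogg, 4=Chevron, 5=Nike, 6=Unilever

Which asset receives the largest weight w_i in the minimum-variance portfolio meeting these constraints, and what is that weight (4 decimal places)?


x=Σ⁻¹μ = [2.3658  1.2961  2.0384  1.4588  1.6138  0.3121  2.7668]
y=Σ⁻¹𝟙 = [14.8403  29.3807  32.2582  27.0470  11.5365  6.4495  20.8773]
a=μᵀx=1.299717  b=𝟙ᵀx=11.851870  c=𝟙ᵀy=142.389481  D=ac−b²=44.599154
λ₁=(c·0.157−b)/D = (142.389481·0.157−11.851870)/44.599154 = 0.235504
λ₂=(a−b·0.157)/D = (1.299717−11.851870·0.157)/44.599154 = -0.012579
w* = 0.235504·x + -0.012579·y:
  w_0 = 0.235504·2.3658 + -0.012579·14.8403 = 0.3705  (Boeing)
  w_1 = 0.235504·1.2961 + -0.012579·29.3807 = -0.0644  (Starbucks)
  w_2 = 0.235504·2.0384 + -0.012579·32.2582 = 0.0743  (Intel)
  w_3 = 0.235504·1.4588 + -0.012579·27.0470 = 0.0033  (Kellogg)
  w_4 = 0.235504·1.6138 + -0.012579·11.5365 = 0.2349  (Chevron)
  w_5 = 0.235504·0.3121 + -0.012579·6.4495 = -0.0076  (Nike)
  w_6 = 0.235504·2.7668 + -0.012579·20.8773 = 0.3890  (Unilever)
Σw_i=1.0000  μᵀw=0.1570
σ²=wᵀΣw=λ₁·μ_p+λ₂ = 0.235504·0.157 + -0.012579 = 0.024395 ≈ 0.0244

Unilever (0.3890)


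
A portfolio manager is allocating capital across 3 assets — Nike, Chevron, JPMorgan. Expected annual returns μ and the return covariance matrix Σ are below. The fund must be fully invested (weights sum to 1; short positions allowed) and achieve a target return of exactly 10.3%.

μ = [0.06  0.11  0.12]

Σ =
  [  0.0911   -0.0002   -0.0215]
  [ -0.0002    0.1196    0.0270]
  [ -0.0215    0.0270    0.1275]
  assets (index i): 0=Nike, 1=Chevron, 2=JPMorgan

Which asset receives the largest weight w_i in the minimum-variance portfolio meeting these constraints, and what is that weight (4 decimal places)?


u=Σ⁻¹μ = [0.8820  0.7091  0.9397]
v=Σ⁻¹𝟙 = [13.0400  6.4231  8.6819]
a=μᵀu=0.243683  b=𝟙ᵀu=2.530760  c=𝟙ᵀv=28.144929  D=ac−b²=0.453699
λ₁=(c·0.103−b)/D = (28.144929·0.103−2.530760)/0.453699 = 0.811480
λ₂=(a−b·0.103)/D = (0.243683−2.530760·0.103)/0.453699 = -0.037437
w* = 0.811480·u + -0.037437·v:
  w_0 = 0.811480·0.8820 + -0.037437·13.0400 = 0.2275  (Nike)
  w_1 = 0.811480·0.7091 + -0.037437·6.4231 = 0.3349  (Chevron)
  w_2 = 0.811480·0.9397 + -0.037437·8.6819 = 0.4376  (JPMorgan)
Σw_i=1.0000  μᵀw=0.1030
σ²=wᵀΣw=λ₁·μ_p+λ₂ = 0.811480·0.103 + -0.037437 = 0.046145 ≈ 0.0461

JPMorgan (0.4376)


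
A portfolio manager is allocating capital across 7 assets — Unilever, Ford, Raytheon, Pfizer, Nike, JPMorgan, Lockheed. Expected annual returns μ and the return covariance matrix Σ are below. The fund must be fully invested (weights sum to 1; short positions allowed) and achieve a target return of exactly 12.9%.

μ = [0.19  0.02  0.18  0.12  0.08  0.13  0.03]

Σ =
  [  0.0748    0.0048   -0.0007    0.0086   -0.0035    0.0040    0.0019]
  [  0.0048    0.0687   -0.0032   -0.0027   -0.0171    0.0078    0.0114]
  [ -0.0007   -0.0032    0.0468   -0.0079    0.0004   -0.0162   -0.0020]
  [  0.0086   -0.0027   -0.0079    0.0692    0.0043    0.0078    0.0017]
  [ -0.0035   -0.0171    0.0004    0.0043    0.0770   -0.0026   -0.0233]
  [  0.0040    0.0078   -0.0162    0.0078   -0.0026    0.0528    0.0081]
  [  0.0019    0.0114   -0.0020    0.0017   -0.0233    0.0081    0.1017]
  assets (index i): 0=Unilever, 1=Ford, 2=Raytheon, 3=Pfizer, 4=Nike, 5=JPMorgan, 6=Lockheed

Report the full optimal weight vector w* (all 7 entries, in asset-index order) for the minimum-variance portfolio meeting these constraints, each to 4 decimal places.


g=Σ⁻¹μ = [2.2450  0.3053  5.4516  1.5831  1.3093  3.7035  0.3046]
h=Σ⁻¹𝟙 = [10.5060  16.4905  33.2609  13.4328  20.3240  23.2378  11.0232]
a=μᵀg=2.199257  b=𝟙ᵀg=14.902376  c=𝟙ᵀh=128.275182  D=ac−b²=60.029314
λ₁=(c·0.129−b)/D = (128.275182·0.129−14.902376)/60.029314 = 0.027405
λ₂=(a−b·0.129)/D = (2.199257−14.902376·0.129)/60.029314 = 0.004612
w* = 0.027405·g + 0.004612·h:
  w_0 = 0.027405·2.2450 + 0.004612·10.5060 = 0.1100  (Unilever)
  w_1 = 0.027405·0.3053 + 0.004612·16.4905 = 0.0844  (Ford)
  w_2 = 0.027405·5.4516 + 0.004612·33.2609 = 0.3028  (Raytheon)
  w_3 = 0.027405·1.5831 + 0.004612·13.4328 = 0.1053  (Pfizer)
  w_4 = 0.027405·1.3093 + 0.004612·20.3240 = 0.1296  (Nike)
  w_5 = 0.027405·3.7035 + 0.004612·23.2378 = 0.2087  (JPMorgan)
  w_6 = 0.027405·0.3046 + 0.004612·11.0232 = 0.0592  (Lockheed)
Σw_i=1.0000  μᵀw=0.1290
σ²=wᵀΣw=λ₁·μ_p+λ₂ = 0.027405·0.129 + 0.004612 = 0.008147 ≈ 0.0081

0.1100  0.0844  0.3028  0.1053  0.1296  0.2087  0.0592
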